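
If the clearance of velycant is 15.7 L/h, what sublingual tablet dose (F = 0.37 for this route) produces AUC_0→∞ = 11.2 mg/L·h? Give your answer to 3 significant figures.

Dose = 475 mg

Dose = CL × AUC_0→∞ / F
     = 15.7 × 11.2 / 0.37 = 475.243 mg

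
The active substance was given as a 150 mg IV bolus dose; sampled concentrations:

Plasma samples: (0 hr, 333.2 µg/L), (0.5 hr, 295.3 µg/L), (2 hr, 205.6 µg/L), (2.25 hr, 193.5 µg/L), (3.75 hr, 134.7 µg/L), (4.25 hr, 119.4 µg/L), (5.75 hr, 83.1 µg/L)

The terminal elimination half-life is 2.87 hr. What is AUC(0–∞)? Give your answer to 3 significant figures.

Trapezoidal AUC_0→5.75:
  [0→0.5]: (333.2+295.3)/2 × 0.5 = 157.125
  [0.5→2]: (295.3+205.6)/2 × 1.5 = 375.675
  [2→2.25]: (205.6+193.5)/2 × 0.25 = 49.8875
  [2.25→3.75]: (193.5+134.7)/2 × 1.5 = 246.15
  [3.75→4.25]: (134.7+119.4)/2 × 0.5 = 63.525
  [4.25→5.75]: (119.4+83.1)/2 × 1.5 = 151.875
  Sum = 1044.2375 µg/L·hr
k_e = ln2 / t½ = 0.693147 / 2.87 = 0.2415 hr^-1
Extrapolated tail: C_last / k_e = 83.1 / 0.2415 = 344.099
AUC_0→∞ = 1044.2375 + 344.099 = 1388.3365 µg/L·hr

AUC = 1390 µg/L·hr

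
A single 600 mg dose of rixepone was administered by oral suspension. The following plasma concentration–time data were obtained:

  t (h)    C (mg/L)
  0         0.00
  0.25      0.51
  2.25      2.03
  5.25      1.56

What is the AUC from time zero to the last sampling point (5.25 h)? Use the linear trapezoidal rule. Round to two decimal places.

Trapezoidal AUC_0→5.25:
  [0→0.25]: (0.00+0.51)/2 × 0.25 = 0.06375
  [0.25→2.25]: (0.51+2.03)/2 × 2 = 2.54
  [2.25→5.25]: (2.03+1.56)/2 × 3 = 5.385
  Sum = 7.98875 mg/L·h

AUC = 7.99 mg/L·h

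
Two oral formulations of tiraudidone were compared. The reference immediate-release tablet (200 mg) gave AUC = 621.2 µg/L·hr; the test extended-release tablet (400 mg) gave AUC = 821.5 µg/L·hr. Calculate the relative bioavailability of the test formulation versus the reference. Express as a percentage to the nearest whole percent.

F_rel = 66%

F_rel = (AUC_test/D_test) / (AUC_ref/D_ref)
      = (821.5/400) / (621.2/200)
      = 2.05375 / 3.106 = 0.6612 = 66.12%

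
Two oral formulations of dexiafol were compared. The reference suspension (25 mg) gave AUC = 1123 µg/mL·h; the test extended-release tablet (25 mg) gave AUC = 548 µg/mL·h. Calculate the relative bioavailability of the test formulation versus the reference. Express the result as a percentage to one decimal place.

F_rel = (AUC_test/D_test) / (AUC_ref/D_ref)
      = (548/25) / (1123/25)
      = 21.92 / 44.92 = 0.4880 = 48.80%

F_rel = 48.8%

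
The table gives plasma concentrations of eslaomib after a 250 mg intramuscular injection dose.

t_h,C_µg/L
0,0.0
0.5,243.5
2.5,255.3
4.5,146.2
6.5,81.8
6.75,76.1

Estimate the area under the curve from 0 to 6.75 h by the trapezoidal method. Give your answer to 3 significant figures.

AUC = 1210 µg/L·h

Trapezoidal AUC_0→6.75:
  [0→0.5]: (0.0+243.5)/2 × 0.5 = 60.875
  [0.5→2.5]: (243.5+255.3)/2 × 2 = 498.8
  [2.5→4.5]: (255.3+146.2)/2 × 2 = 401.5
  [4.5→6.5]: (146.2+81.8)/2 × 2 = 228.0
  [6.5→6.75]: (81.8+76.1)/2 × 0.25 = 19.7375
  Sum = 1208.9125 µg/L·h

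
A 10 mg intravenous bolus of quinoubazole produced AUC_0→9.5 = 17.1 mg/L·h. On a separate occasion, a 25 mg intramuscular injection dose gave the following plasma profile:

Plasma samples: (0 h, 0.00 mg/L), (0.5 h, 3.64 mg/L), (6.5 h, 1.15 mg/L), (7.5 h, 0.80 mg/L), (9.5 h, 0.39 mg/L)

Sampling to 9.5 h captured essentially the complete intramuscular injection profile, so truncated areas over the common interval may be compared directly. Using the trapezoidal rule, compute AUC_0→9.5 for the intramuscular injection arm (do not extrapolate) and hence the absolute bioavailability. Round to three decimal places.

F = 0.408

Trapezoidal AUC_0→9.5 (intramuscular injection):
  [0→0.5]: (0.00+3.64)/2 × 0.5 = 0.91
  [0.5→6.5]: (3.64+1.15)/2 × 6 = 14.37
  [6.5→7.5]: (1.15+0.80)/2 × 1 = 0.975
  [7.5→9.5]: (0.80+0.39)/2 × 2 = 1.19
  Sum = 17.445 mg/L·h
F = (AUC_ev/D_ev)/(AUC_iv/D_iv) = (17.445/25)/(17.1/10) = 0.6978/1.71 = 0.4081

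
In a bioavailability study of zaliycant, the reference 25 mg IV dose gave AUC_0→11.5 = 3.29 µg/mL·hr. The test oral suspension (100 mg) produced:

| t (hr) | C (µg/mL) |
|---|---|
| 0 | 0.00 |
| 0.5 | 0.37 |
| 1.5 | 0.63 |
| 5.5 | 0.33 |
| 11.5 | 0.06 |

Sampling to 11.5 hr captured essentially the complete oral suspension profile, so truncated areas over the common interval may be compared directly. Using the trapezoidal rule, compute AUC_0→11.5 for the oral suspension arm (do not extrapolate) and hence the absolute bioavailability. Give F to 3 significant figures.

F = 0.280

Trapezoidal AUC_0→11.5 (oral suspension):
  [0→0.5]: (0.00+0.37)/2 × 0.5 = 0.0925
  [0.5→1.5]: (0.37+0.63)/2 × 1 = 0.5
  [1.5→5.5]: (0.63+0.33)/2 × 4 = 1.92
  [5.5→11.5]: (0.33+0.06)/2 × 6 = 1.17
  Sum = 3.6825 µg/mL·hr
F = (AUC_ev/D_ev)/(AUC_iv/D_iv) = (3.6825/100)/(3.29/25) = 0.036825/0.1316 = 0.2798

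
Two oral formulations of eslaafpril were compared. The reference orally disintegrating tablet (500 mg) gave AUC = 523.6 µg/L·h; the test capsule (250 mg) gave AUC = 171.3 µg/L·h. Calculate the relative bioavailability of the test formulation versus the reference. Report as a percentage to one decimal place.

F_rel = (AUC_test/D_test) / (AUC_ref/D_ref)
      = (171.3/250) / (523.6/500)
      = 0.6852 / 1.0472 = 0.6543 = 65.43%

F_rel = 65.4%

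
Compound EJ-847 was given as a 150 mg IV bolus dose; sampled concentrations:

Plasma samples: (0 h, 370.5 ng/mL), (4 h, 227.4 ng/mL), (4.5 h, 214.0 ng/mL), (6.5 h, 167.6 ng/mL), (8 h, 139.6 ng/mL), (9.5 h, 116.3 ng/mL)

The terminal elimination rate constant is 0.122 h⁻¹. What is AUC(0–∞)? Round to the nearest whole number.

Trapezoidal AUC_0→9.5:
  [0→4]: (370.5+227.4)/2 × 4 = 1195.8
  [4→4.5]: (227.4+214.0)/2 × 0.5 = 110.35
  [4.5→6.5]: (214.0+167.6)/2 × 2 = 381.6
  [6.5→8]: (167.6+139.6)/2 × 1.5 = 230.4
  [8→9.5]: (139.6+116.3)/2 × 1.5 = 191.925
  Sum = 2110.075 ng/mL·h
Extrapolated tail: C_last / k_e = 116.3 / 0.122 = 953.279
AUC_0→∞ = 2110.075 + 953.279 = 3063.354 ng/mL·h

AUC = 3063 ng/mL·h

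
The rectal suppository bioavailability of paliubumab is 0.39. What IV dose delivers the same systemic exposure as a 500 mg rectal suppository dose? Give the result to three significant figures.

Systemic exposure from an extravascular dose = F × D_ev, so the equivalent IV dose is F × D_ev.
D_iv = F × D_ev = 0.39 × 500 = 195 mg

D_iv = 195 mg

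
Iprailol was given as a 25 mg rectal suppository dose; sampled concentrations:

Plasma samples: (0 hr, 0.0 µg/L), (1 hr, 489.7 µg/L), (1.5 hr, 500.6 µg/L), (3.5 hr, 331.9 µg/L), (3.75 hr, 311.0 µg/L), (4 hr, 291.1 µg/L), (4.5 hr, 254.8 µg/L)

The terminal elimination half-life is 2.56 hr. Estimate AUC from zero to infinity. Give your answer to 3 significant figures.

Trapezoidal AUC_0→4.5:
  [0→1]: (0.0+489.7)/2 × 1 = 244.85
  [1→1.5]: (489.7+500.6)/2 × 0.5 = 247.575
  [1.5→3.5]: (500.6+331.9)/2 × 2 = 832.5
  [3.5→3.75]: (331.9+311.0)/2 × 0.25 = 80.3625
  [3.75→4]: (311.0+291.1)/2 × 0.25 = 75.2625
  [4→4.5]: (291.1+254.8)/2 × 0.5 = 136.475
  Sum = 1617.025 µg/L·hr
k_e = ln2 / t½ = 0.693147 / 2.56 = 0.2708 hr^-1
Extrapolated tail: C_last / k_e = 254.8 / 0.2708 = 940.916
AUC_0→∞ = 1617.025 + 940.916 = 2557.941 µg/L·hr

AUC = 2560 µg/L·hr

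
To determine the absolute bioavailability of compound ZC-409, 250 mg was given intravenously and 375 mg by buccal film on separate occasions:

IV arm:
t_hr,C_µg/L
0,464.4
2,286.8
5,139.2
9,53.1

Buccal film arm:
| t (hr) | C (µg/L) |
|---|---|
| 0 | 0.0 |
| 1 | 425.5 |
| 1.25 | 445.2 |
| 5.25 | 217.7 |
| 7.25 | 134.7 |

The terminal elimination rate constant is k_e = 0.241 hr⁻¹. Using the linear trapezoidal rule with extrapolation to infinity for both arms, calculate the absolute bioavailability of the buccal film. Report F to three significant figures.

Trapezoidal AUC_0→9 (IV):
  [0→2]: (464.4+286.8)/2 × 2 = 751.2
  [2→5]: (286.8+139.2)/2 × 3 = 639.0
  [5→9]: (139.2+53.1)/2 × 4 = 384.6
  Sum = 1774.8 µg/L·hr
IV tail: 53.1/0.241 = 220.332; AUC_iv,0→∞ = 1774.8 + 220.332 = 1995.132 µg/L·hr
Trapezoidal AUC_0→7.25 (buccal film):
  [0→1]: (0.0+425.5)/2 × 1 = 212.75
  [1→1.25]: (425.5+445.2)/2 × 0.25 = 108.8375
  [1.25→5.25]: (445.2+217.7)/2 × 4 = 1325.8
  [5.25→7.25]: (217.7+134.7)/2 × 2 = 352.4
  Sum = 1999.7875 µg/L·hr
buccal film tail: 134.7/0.241 = 558.921; AUC_ev,0→∞ = 1999.7875 + 558.921 = 2558.7085 µg/L·hr
F = (AUC_ev/D_ev)/(AUC_iv/D_iv) = (2558.7085/375)/(1995.132/250) = 6.82322/7.980528 = 0.8550

F = 0.855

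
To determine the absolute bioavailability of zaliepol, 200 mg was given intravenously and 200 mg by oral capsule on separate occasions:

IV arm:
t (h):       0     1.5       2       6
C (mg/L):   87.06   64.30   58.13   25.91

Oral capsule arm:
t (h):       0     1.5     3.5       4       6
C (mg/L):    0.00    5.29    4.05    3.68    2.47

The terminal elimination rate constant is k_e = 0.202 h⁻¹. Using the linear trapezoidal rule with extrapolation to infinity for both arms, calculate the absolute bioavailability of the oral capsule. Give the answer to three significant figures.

Trapezoidal AUC_0→6 (IV):
  [0→1.5]: (87.06+64.30)/2 × 1.5 = 113.52
  [1.5→2]: (64.30+58.13)/2 × 0.5 = 30.6075
  [2→6]: (58.13+25.91)/2 × 4 = 168.08
  Sum = 312.2075 mg/L·h
IV tail: 25.91/0.202 = 128.267; AUC_iv,0→∞ = 312.2075 + 128.267 = 440.4745 mg/L·h
Trapezoidal AUC_0→6 (oral capsule):
  [0→1.5]: (0.00+5.29)/2 × 1.5 = 3.9675
  [1.5→3.5]: (5.29+4.05)/2 × 2 = 9.34
  [3.5→4]: (4.05+3.68)/2 × 0.5 = 1.9325
  [4→6]: (3.68+2.47)/2 × 2 = 6.15
  Sum = 21.39 mg/L·h
oral capsule tail: 2.47/0.202 = 12.228; AUC_ev,0→∞ = 21.39 + 12.228 = 33.618 mg/L·h
F = (AUC_ev/D_ev)/(AUC_iv/D_iv) = (33.618/200)/(440.4745/200) = 0.16809/2.2023725 = 0.0763

F = 0.0763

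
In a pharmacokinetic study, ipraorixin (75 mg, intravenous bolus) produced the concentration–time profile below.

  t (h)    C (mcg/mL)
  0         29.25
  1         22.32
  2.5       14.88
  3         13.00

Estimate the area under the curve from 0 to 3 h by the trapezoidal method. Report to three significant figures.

AUC = 60.7 mcg/mL·h

Trapezoidal AUC_0→3:
  [0→1]: (29.25+22.32)/2 × 1 = 25.785
  [1→2.5]: (22.32+14.88)/2 × 1.5 = 27.9
  [2.5→3]: (14.88+13.00)/2 × 0.5 = 6.97
  Sum = 60.655 mcg/mL·h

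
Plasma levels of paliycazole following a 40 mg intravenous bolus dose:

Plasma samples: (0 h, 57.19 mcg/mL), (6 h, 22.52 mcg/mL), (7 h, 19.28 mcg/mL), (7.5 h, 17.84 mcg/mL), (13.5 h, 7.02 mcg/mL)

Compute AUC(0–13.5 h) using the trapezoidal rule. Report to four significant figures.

AUC = 343.9 mcg/mL·h

Trapezoidal AUC_0→13.5:
  [0→6]: (57.19+22.52)/2 × 6 = 239.13
  [6→7]: (22.52+19.28)/2 × 1 = 20.9
  [7→7.5]: (19.28+17.84)/2 × 0.5 = 9.28
  [7.5→13.5]: (17.84+7.02)/2 × 6 = 74.58
  Sum = 343.89 mcg/mL·h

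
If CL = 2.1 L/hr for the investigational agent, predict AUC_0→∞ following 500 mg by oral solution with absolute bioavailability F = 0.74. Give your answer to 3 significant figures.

AUC = 176 mg/L·hr

AUC_0→∞ = F × Dose / CL
        = 0.74 × 500 / 2.1 = 176.19 mg/L·hr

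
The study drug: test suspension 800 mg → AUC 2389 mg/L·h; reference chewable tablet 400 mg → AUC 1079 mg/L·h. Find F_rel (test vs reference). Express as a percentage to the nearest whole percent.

F_rel = (AUC_test/D_test) / (AUC_ref/D_ref)
      = (2389/800) / (1079/400)
      = 2.98625 / 2.6975 = 1.1070 = 110.70%

F_rel = 111%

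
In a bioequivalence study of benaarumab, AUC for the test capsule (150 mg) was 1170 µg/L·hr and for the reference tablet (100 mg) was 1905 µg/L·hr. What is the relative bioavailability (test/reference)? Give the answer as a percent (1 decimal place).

F_rel = 40.9%

F_rel = (AUC_test/D_test) / (AUC_ref/D_ref)
      = (1170/150) / (1905/100)
      = 7.8 / 19.05 = 0.4094 = 40.94%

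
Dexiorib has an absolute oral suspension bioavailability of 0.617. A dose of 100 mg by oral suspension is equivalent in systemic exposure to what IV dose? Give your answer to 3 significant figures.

D_iv = 61.7 mg

Systemic exposure from an extravascular dose = F × D_ev, so the equivalent IV dose is F × D_ev.
D_iv = F × D_ev = 0.617 × 100 = 61.7 mg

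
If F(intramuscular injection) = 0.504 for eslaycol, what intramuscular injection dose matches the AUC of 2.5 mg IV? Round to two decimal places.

For equal systemic exposure: F × D_ev = D_iv
D_ev = D_iv / F = 2.5 / 0.504 = 4.96032 mg

D_intramuscular = 4.96 mg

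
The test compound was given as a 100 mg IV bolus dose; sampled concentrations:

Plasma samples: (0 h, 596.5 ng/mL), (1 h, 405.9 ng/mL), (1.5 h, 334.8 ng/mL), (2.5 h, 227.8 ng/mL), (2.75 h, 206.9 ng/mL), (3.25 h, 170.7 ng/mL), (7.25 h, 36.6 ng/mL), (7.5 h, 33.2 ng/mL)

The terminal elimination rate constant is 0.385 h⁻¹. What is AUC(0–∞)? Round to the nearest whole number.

Trapezoidal AUC_0→7.5:
  [0→1]: (596.5+405.9)/2 × 1 = 501.2
  [1→1.5]: (405.9+334.8)/2 × 0.5 = 185.175
  [1.5→2.5]: (334.8+227.8)/2 × 1 = 281.3
  [2.5→2.75]: (227.8+206.9)/2 × 0.25 = 54.3375
  [2.75→3.25]: (206.9+170.7)/2 × 0.5 = 94.4
  [3.25→7.25]: (170.7+36.6)/2 × 4 = 414.6
  [7.25→7.5]: (36.6+33.2)/2 × 0.25 = 8.725
  Sum = 1539.7375 ng/mL·h
Extrapolated tail: C_last / k_e = 33.2 / 0.385 = 86.234
AUC_0→∞ = 1539.7375 + 86.234 = 1625.9715 ng/mL·h

AUC = 1626 ng/mL·h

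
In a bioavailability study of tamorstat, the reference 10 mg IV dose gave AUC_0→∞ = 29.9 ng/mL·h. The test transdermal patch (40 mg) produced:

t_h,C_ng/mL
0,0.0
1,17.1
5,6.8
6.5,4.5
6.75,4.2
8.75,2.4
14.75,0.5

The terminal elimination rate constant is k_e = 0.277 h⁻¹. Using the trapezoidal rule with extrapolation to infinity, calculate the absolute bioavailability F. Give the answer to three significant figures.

F = 0.694

Trapezoidal AUC_0→14.75 (transdermal patch):
  [0→1]: (0.0+17.1)/2 × 1 = 8.55
  [1→5]: (17.1+6.8)/2 × 4 = 47.8
  [5→6.5]: (6.8+4.5)/2 × 1.5 = 8.475
  [6.5→6.75]: (4.5+4.2)/2 × 0.25 = 1.0875
  [6.75→8.75]: (4.2+2.4)/2 × 2 = 6.6
  [8.75→14.75]: (2.4+0.5)/2 × 6 = 8.7
  Sum = 81.2125 ng/mL·h
Tail: C_last/k_e = 0.5/0.277 = 1.805
AUC_0→∞ (transdermal patch) = 81.2125 + 1.805 = 83.0175 ng/mL·h
F = (AUC_ev/D_ev)/(AUC_iv/D_iv) = (83.0175/40)/(29.9/10) = 2.0754375/2.99 = 0.6941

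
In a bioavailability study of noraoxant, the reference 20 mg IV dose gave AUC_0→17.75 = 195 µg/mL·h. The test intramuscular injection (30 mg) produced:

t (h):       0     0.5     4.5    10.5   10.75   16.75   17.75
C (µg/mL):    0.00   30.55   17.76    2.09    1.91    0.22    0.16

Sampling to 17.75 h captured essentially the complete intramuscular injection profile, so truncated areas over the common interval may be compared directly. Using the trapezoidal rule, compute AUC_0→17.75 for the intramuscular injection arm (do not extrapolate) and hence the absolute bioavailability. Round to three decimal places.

Trapezoidal AUC_0→17.75 (intramuscular injection):
  [0→0.5]: (0.00+30.55)/2 × 0.5 = 7.6375
  [0.5→4.5]: (30.55+17.76)/2 × 4 = 96.62
  [4.5→10.5]: (17.76+2.09)/2 × 6 = 59.55
  [10.5→10.75]: (2.09+1.91)/2 × 0.25 = 0.5
  [10.75→16.75]: (1.91+0.22)/2 × 6 = 6.39
  [16.75→17.75]: (0.22+0.16)/2 × 1 = 0.19
  Sum = 170.8875 µg/mL·h
F = (AUC_ev/D_ev)/(AUC_iv/D_iv) = (170.8875/30)/(195/20) = 5.69625/9.75 = 0.5842

F = 0.584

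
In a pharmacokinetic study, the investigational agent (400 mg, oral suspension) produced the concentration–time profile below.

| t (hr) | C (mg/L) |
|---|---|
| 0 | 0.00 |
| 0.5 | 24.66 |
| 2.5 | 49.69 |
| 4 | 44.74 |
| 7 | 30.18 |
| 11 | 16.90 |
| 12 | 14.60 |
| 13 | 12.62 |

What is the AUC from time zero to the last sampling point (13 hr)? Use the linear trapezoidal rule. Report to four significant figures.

AUC = 387.2 mg/L·hr

Trapezoidal AUC_0→13:
  [0→0.5]: (0.00+24.66)/2 × 0.5 = 6.165
  [0.5→2.5]: (24.66+49.69)/2 × 2 = 74.35
  [2.5→4]: (49.69+44.74)/2 × 1.5 = 70.8225
  [4→7]: (44.74+30.18)/2 × 3 = 112.38
  [7→11]: (30.18+16.90)/2 × 4 = 94.16
  [11→12]: (16.90+14.60)/2 × 1 = 15.75
  [12→13]: (14.60+12.62)/2 × 1 = 13.61
  Sum = 387.2375 mg/L·hr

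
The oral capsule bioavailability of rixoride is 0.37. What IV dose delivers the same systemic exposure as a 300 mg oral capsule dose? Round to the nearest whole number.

D_iv = 111 mg

Systemic exposure from an extravascular dose = F × D_ev, so the equivalent IV dose is F × D_ev.
D_iv = F × D_ev = 0.37 × 300 = 111 mg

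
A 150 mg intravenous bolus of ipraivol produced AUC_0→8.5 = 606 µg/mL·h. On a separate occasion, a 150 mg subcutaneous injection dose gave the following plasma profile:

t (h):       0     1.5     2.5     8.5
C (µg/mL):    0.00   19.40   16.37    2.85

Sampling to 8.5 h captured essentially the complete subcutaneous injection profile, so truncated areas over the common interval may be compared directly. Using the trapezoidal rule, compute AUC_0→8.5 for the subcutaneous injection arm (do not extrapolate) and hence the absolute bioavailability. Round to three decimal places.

Trapezoidal AUC_0→8.5 (subcutaneous injection):
  [0→1.5]: (0.00+19.40)/2 × 1.5 = 14.55
  [1.5→2.5]: (19.40+16.37)/2 × 1 = 17.885
  [2.5→8.5]: (16.37+2.85)/2 × 6 = 57.66
  Sum = 90.095 µg/mL·h
F = (AUC_ev/D_ev)/(AUC_iv/D_iv) = (90.095/150)/(606/150) = 0.600633/4.04 = 0.1487

F = 0.149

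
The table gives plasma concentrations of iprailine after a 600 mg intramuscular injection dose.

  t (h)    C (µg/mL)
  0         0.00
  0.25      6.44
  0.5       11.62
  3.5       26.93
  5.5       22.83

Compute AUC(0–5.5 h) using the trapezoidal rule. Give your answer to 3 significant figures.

AUC = 111 µg/mL·h

Trapezoidal AUC_0→5.5:
  [0→0.25]: (0.00+6.44)/2 × 0.25 = 0.805
  [0.25→0.5]: (6.44+11.62)/2 × 0.25 = 2.2575
  [0.5→3.5]: (11.62+26.93)/2 × 3 = 57.825
  [3.5→5.5]: (26.93+22.83)/2 × 2 = 49.76
  Sum = 110.6475 µg/mL·h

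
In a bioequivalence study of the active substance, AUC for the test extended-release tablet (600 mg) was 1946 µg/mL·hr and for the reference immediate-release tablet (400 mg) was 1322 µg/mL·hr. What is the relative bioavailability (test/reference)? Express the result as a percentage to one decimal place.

F_rel = 98.1%

F_rel = (AUC_test/D_test) / (AUC_ref/D_ref)
      = (1946/600) / (1322/400)
      = 3.24333 / 3.305 = 0.9813 = 98.13%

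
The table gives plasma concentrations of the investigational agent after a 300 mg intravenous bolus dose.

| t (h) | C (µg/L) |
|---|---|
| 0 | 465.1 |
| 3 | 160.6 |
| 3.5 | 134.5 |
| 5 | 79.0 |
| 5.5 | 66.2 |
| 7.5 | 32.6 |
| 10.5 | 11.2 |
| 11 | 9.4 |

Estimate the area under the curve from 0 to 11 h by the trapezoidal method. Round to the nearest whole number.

Trapezoidal AUC_0→11:
  [0→3]: (465.1+160.6)/2 × 3 = 938.55
  [3→3.5]: (160.6+134.5)/2 × 0.5 = 73.775
  [3.5→5]: (134.5+79.0)/2 × 1.5 = 160.125
  [5→5.5]: (79.0+66.2)/2 × 0.5 = 36.3
  [5.5→7.5]: (66.2+32.6)/2 × 2 = 98.8
  [7.5→10.5]: (32.6+11.2)/2 × 3 = 65.7
  [10.5→11]: (11.2+9.4)/2 × 0.5 = 5.15
  Sum = 1378.4 µg/L·h

AUC = 1378 µg/L·h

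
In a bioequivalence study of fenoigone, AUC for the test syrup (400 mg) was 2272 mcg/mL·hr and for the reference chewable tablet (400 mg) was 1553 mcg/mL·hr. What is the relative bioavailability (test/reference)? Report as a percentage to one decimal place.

F_rel = 146.3%

F_rel = (AUC_test/D_test) / (AUC_ref/D_ref)
      = (2272/400) / (1553/400)
      = 5.68 / 3.8825 = 1.4630 = 146.30%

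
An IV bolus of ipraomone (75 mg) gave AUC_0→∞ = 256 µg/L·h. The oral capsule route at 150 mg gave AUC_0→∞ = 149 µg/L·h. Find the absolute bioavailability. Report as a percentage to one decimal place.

F = (AUC_ev / D_ev) / (AUC_iv / D_iv)
  = (149/150) / (256/75)
  = 0.993333 / 3.41333 = 0.2910
  = 29.10%

F = 29.1%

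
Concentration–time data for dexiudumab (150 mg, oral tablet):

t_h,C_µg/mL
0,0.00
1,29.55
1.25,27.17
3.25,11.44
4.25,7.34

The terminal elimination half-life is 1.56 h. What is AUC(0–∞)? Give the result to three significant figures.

Trapezoidal AUC_0→4.25:
  [0→1]: (0.00+29.55)/2 × 1 = 14.775
  [1→1.25]: (29.55+27.17)/2 × 0.25 = 7.09
  [1.25→3.25]: (27.17+11.44)/2 × 2 = 38.61
  [3.25→4.25]: (11.44+7.34)/2 × 1 = 9.39
  Sum = 69.865 µg/mL·h
k_e = ln2 / t½ = 0.693147 / 1.56 = 0.4443 h^-1
Extrapolated tail: C_last / k_e = 7.34 / 0.4443 = 16.520
AUC_0→∞ = 69.865 + 16.520 = 86.385 µg/mL·h

AUC = 86.4 µg/mL·h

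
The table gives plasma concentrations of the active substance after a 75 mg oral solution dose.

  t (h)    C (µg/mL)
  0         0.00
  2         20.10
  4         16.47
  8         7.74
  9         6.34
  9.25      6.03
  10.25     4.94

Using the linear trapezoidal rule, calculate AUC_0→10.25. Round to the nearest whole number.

AUC = 119 µg/mL·h

Trapezoidal AUC_0→10.25:
  [0→2]: (0.00+20.10)/2 × 2 = 20.1
  [2→4]: (20.10+16.47)/2 × 2 = 36.57
  [4→8]: (16.47+7.74)/2 × 4 = 48.42
  [8→9]: (7.74+6.34)/2 × 1 = 7.04
  [9→9.25]: (6.34+6.03)/2 × 0.25 = 1.54625
  [9.25→10.25]: (6.03+4.94)/2 × 1 = 5.485
  Sum = 119.16125 µg/mL·h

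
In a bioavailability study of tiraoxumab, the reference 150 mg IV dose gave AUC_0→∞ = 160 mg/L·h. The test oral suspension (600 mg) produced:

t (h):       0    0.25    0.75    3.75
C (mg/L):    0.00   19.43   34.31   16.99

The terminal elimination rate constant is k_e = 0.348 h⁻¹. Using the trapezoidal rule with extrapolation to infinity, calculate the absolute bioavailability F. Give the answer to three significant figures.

Trapezoidal AUC_0→3.75 (oral suspension):
  [0→0.25]: (0.00+19.43)/2 × 0.25 = 2.42875
  [0.25→0.75]: (19.43+34.31)/2 × 0.5 = 13.435
  [0.75→3.75]: (34.31+16.99)/2 × 3 = 76.95
  Sum = 92.81375 mg/L·h
Tail: C_last/k_e = 16.99/0.348 = 48.822
AUC_0→∞ (oral suspension) = 92.81375 + 48.822 = 141.63575 mg/L·h
F = (AUC_ev/D_ev)/(AUC_iv/D_iv) = (141.63575/600)/(160/150) = 0.23606/1.06667 = 0.2213

F = 0.221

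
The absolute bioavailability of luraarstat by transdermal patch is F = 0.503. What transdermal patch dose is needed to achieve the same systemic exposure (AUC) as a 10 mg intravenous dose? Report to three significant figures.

For equal systemic exposure: F × D_ev = D_iv
D_ev = D_iv / F = 10 / 0.503 = 19.8807 mg

D_transdermal = 19.9 mg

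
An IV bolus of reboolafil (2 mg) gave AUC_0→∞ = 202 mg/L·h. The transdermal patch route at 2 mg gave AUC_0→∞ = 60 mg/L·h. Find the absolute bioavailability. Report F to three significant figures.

F = (AUC_ev / D_ev) / (AUC_iv / D_iv)
  = (60/2) / (202/2)
  = 30 / 101 = 0.2970

F = 0.297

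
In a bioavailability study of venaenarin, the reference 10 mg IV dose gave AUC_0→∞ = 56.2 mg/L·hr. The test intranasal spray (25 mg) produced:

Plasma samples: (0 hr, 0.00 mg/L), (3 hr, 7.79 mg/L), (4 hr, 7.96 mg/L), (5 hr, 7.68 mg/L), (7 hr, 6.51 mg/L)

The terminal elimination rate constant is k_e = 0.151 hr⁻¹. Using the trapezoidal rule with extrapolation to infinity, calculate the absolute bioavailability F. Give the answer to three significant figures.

F = 0.603

Trapezoidal AUC_0→7 (intranasal spray):
  [0→3]: (0.00+7.79)/2 × 3 = 11.685
  [3→4]: (7.79+7.96)/2 × 1 = 7.875
  [4→5]: (7.96+7.68)/2 × 1 = 7.82
  [5→7]: (7.68+6.51)/2 × 2 = 14.19
  Sum = 41.57 mg/L·hr
Tail: C_last/k_e = 6.51/0.151 = 43.113
AUC_0→∞ (intranasal spray) = 41.57 + 43.113 = 84.683 mg/L·hr
F = (AUC_ev/D_ev)/(AUC_iv/D_iv) = (84.683/25)/(56.2/10) = 3.38732/5.62 = 0.6027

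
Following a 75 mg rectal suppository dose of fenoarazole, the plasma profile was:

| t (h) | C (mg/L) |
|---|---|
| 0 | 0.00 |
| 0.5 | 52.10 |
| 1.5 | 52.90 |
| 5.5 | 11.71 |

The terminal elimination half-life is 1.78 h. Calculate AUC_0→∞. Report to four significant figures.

AUC = 224.8 mg/L·h

Trapezoidal AUC_0→5.5:
  [0→0.5]: (0.00+52.10)/2 × 0.5 = 13.025
  [0.5→1.5]: (52.10+52.90)/2 × 1 = 52.5
  [1.5→5.5]: (52.90+11.71)/2 × 4 = 129.22
  Sum = 194.745 mg/L·h
k_e = ln2 / t½ = 0.693147 / 1.78 = 0.3894 h^-1
Extrapolated tail: C_last / k_e = 11.71 / 0.3894 = 30.072
AUC_0→∞ = 194.745 + 30.072 = 224.817 mg/L·h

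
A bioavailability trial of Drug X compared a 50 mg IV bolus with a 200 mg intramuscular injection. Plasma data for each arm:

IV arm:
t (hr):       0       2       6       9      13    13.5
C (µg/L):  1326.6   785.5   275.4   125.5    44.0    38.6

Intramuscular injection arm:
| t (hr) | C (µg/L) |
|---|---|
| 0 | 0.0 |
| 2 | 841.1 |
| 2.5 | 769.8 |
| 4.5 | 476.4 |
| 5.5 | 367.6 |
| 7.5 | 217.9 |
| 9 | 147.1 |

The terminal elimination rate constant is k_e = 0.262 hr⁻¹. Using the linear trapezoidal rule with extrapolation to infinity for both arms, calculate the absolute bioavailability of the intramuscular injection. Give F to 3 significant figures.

F = 0.203

Trapezoidal AUC_0→13.5 (IV):
  [0→2]: (1326.6+785.5)/2 × 2 = 2112.1
  [2→6]: (785.5+275.4)/2 × 4 = 2121.8
  [6→9]: (275.4+125.5)/2 × 3 = 601.35
  [9→13]: (125.5+44.0)/2 × 4 = 339.0
  [13→13.5]: (44.0+38.6)/2 × 0.5 = 20.65
  Sum = 5194.9 µg/L·hr
IV tail: 38.6/0.262 = 147.328; AUC_iv,0→∞ = 5194.9 + 147.328 = 5342.228 µg/L·hr
Trapezoidal AUC_0→9 (intramuscular injection):
  [0→2]: (0.0+841.1)/2 × 2 = 841.1
  [2→2.5]: (841.1+769.8)/2 × 0.5 = 402.725
  [2.5→4.5]: (769.8+476.4)/2 × 2 = 1246.2
  [4.5→5.5]: (476.4+367.6)/2 × 1 = 422.0
  [5.5→7.5]: (367.6+217.9)/2 × 2 = 585.5
  [7.5→9]: (217.9+147.1)/2 × 1.5 = 273.75
  Sum = 3771.275 µg/L·hr
intramuscular injection tail: 147.1/0.262 = 561.450; AUC_ev,0→∞ = 3771.275 + 561.450 = 4332.725 µg/L·hr
F = (AUC_ev/D_ev)/(AUC_iv/D_iv) = (4332.725/200)/(5342.228/50) = 21.663625/106.84456 = 0.2028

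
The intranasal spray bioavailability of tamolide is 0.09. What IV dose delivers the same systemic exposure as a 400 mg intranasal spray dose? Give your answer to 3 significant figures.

Systemic exposure from an extravascular dose = F × D_ev, so the equivalent IV dose is F × D_ev.
D_iv = F × D_ev = 0.09 × 400 = 36 mg

D_iv = 36.0 mg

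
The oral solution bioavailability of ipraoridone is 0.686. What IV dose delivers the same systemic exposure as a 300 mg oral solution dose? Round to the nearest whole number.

D_iv = 206 mg

Systemic exposure from an extravascular dose = F × D_ev, so the equivalent IV dose is F × D_ev.
D_iv = F × D_ev = 0.686 × 300 = 205.8 mg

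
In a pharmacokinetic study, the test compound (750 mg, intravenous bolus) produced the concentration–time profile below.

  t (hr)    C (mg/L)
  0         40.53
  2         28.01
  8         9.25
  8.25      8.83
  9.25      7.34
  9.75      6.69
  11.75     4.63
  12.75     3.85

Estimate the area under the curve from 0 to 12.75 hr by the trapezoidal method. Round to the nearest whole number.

Trapezoidal AUC_0→12.75:
  [0→2]: (40.53+28.01)/2 × 2 = 68.54
  [2→8]: (28.01+9.25)/2 × 6 = 111.78
  [8→8.25]: (9.25+8.83)/2 × 0.25 = 2.26
  [8.25→9.25]: (8.83+7.34)/2 × 1 = 8.085
  [9.25→9.75]: (7.34+6.69)/2 × 0.5 = 3.5075
  [9.75→11.75]: (6.69+4.63)/2 × 2 = 11.32
  [11.75→12.75]: (4.63+3.85)/2 × 1 = 4.24
  Sum = 209.7325 mg/L·hr

AUC = 210 mg/L·hr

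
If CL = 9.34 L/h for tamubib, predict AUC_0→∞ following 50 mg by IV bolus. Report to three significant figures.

AUC_0→∞ = Dose_iv / CL
        = 50 / 9.34 = 5.35332 mg/L·h

AUC = 5.35 mg/L·h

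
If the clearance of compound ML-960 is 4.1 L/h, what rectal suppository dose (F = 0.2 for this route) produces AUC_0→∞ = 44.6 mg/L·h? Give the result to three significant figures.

Dose = 914 mg

Dose = CL × AUC_0→∞ / F
     = 4.1 × 44.6 / 0.2 = 914.3 mg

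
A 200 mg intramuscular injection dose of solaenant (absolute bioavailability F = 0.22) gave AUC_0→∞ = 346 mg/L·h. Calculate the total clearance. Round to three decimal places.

CL = F × Dose / AUC_0→∞
   = 0.22 × 200 / 346 = 0.127168 L/h

CL = 0.127 L/h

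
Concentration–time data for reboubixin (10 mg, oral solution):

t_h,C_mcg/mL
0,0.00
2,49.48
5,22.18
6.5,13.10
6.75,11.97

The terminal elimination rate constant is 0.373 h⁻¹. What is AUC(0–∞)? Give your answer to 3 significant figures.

AUC = 219 mcg/mL·h

Trapezoidal AUC_0→6.75:
  [0→2]: (0.00+49.48)/2 × 2 = 49.48
  [2→5]: (49.48+22.18)/2 × 3 = 107.49
  [5→6.5]: (22.18+13.10)/2 × 1.5 = 26.46
  [6.5→6.75]: (13.10+11.97)/2 × 0.25 = 3.13375
  Sum = 186.56375 mcg/mL·h
Extrapolated tail: C_last / k_e = 11.97 / 0.373 = 32.091
AUC_0→∞ = 186.56375 + 32.091 = 218.65475 mcg/mL·h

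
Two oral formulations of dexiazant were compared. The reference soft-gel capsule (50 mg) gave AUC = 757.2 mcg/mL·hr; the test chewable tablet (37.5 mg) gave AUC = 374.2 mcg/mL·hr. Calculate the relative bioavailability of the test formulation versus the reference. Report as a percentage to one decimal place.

F_rel = (AUC_test/D_test) / (AUC_ref/D_ref)
      = (374.2/37.5) / (757.2/50)
      = 9.97867 / 15.144 = 0.6589 = 65.89%

F_rel = 65.9%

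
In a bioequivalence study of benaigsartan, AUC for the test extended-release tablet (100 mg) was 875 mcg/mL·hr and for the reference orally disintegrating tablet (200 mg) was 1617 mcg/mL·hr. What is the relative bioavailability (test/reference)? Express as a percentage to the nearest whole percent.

F_rel = 108%

F_rel = (AUC_test/D_test) / (AUC_ref/D_ref)
      = (875/100) / (1617/200)
      = 8.75 / 8.085 = 1.0823 = 108.23%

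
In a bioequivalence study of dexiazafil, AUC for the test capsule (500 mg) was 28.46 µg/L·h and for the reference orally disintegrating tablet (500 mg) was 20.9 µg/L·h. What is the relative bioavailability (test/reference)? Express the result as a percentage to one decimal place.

F_rel = 136.2%

F_rel = (AUC_test/D_test) / (AUC_ref/D_ref)
      = (28.46/500) / (20.9/500)
      = 0.05692 / 0.0418 = 1.3617 = 136.17%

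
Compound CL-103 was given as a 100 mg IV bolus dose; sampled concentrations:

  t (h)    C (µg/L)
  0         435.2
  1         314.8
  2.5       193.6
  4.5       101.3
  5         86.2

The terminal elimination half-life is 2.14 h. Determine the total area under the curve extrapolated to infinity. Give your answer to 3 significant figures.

AUC = 1360 µg/L·h

Trapezoidal AUC_0→5:
  [0→1]: (435.2+314.8)/2 × 1 = 375.0
  [1→2.5]: (314.8+193.6)/2 × 1.5 = 381.3
  [2.5→4.5]: (193.6+101.3)/2 × 2 = 294.9
  [4.5→5]: (101.3+86.2)/2 × 0.5 = 46.875
  Sum = 1098.075 µg/L·h
k_e = ln2 / t½ = 0.693147 / 2.14 = 0.3239 h^-1
Extrapolated tail: C_last / k_e = 86.2 / 0.3239 = 266.132
AUC_0→∞ = 1098.075 + 266.132 = 1364.207 µg/L·h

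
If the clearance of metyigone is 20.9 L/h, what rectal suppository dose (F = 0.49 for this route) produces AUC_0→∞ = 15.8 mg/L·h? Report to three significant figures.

Dose = CL × AUC_0→∞ / F
     = 20.9 × 15.8 / 0.49 = 673.918 mg

Dose = 674 mg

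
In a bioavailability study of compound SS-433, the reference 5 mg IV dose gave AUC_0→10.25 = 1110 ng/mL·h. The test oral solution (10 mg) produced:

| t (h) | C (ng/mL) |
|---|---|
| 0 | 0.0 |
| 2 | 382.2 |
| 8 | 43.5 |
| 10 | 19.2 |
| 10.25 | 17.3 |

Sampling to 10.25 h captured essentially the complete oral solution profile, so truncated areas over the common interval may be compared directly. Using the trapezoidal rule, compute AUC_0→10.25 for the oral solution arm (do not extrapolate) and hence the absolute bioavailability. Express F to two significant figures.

Trapezoidal AUC_0→10.25 (oral solution):
  [0→2]: (0.0+382.2)/2 × 2 = 382.2
  [2→8]: (382.2+43.5)/2 × 6 = 1277.1
  [8→10]: (43.5+19.2)/2 × 2 = 62.7
  [10→10.25]: (19.2+17.3)/2 × 0.25 = 4.5625
  Sum = 1726.5625 ng/mL·h
F = (AUC_ev/D_ev)/(AUC_iv/D_iv) = (1726.5625/10)/(1110/5) = 172.65625/222 = 0.7777

F = 0.78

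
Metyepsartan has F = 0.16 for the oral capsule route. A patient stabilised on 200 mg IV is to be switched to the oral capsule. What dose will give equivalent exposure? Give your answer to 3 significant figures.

For equal systemic exposure: F × D_ev = D_iv
D_ev = D_iv / F = 200 / 0.16 = 1250 mg

D_oral = 1250 mg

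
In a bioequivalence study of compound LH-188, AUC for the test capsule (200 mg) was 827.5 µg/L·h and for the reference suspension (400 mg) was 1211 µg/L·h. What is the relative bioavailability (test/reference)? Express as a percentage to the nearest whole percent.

F_rel = (AUC_test/D_test) / (AUC_ref/D_ref)
      = (827.5/200) / (1211/400)
      = 4.1375 / 3.0275 = 1.3666 = 136.66%

F_rel = 137%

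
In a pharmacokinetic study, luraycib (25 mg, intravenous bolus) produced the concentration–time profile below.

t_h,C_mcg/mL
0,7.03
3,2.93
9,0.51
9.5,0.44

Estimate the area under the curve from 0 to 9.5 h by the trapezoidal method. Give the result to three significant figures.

Trapezoidal AUC_0→9.5:
  [0→3]: (7.03+2.93)/2 × 3 = 14.94
  [3→9]: (2.93+0.51)/2 × 6 = 10.32
  [9→9.5]: (0.51+0.44)/2 × 0.5 = 0.2375
  Sum = 25.4975 mcg/mL·h

AUC = 25.5 mcg/mL·h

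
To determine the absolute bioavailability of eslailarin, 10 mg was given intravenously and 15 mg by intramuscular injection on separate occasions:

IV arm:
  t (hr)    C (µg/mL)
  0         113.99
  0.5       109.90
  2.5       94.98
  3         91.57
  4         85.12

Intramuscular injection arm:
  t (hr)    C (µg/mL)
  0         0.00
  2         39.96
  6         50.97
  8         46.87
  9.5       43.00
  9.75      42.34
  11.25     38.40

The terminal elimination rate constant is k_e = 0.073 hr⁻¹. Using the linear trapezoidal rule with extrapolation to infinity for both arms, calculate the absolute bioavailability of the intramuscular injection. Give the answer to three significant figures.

Trapezoidal AUC_0→4 (IV):
  [0→0.5]: (113.99+109.90)/2 × 0.5 = 55.9725
  [0.5→2.5]: (109.90+94.98)/2 × 2 = 204.88
  [2.5→3]: (94.98+91.57)/2 × 0.5 = 46.6375
  [3→4]: (91.57+85.12)/2 × 1 = 88.345
  Sum = 395.835 µg/mL·hr
IV tail: 85.12/0.073 = 1166.027; AUC_iv,0→∞ = 395.835 + 1166.027 = 1561.862 µg/mL·hr
Trapezoidal AUC_0→11.25 (intramuscular injection):
  [0→2]: (0.00+39.96)/2 × 2 = 39.96
  [2→6]: (39.96+50.97)/2 × 4 = 181.86
  [6→8]: (50.97+46.87)/2 × 2 = 97.84
  [8→9.5]: (46.87+43.00)/2 × 1.5 = 67.4025
  [9.5→9.75]: (43.00+42.34)/2 × 0.25 = 10.6675
  [9.75→11.25]: (42.34+38.40)/2 × 1.5 = 60.555
  Sum = 458.285 µg/mL·hr
intramuscular injection tail: 38.40/0.073 = 526.027; AUC_ev,0→∞ = 458.285 + 526.027 = 984.312 µg/mL·hr
F = (AUC_ev/D_ev)/(AUC_iv/D_iv) = (984.312/15)/(1561.862/10) = 65.6208/156.1862 = 0.4201

F = 0.420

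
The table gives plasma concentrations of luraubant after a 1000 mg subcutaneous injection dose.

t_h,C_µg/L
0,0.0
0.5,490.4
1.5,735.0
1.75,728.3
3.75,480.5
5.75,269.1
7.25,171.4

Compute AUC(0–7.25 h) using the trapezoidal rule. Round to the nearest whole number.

AUC = 3207 µg/L·h

Trapezoidal AUC_0→7.25:
  [0→0.5]: (0.0+490.4)/2 × 0.5 = 122.6
  [0.5→1.5]: (490.4+735.0)/2 × 1 = 612.7
  [1.5→1.75]: (735.0+728.3)/2 × 0.25 = 182.9125
  [1.75→3.75]: (728.3+480.5)/2 × 2 = 1208.8
  [3.75→5.75]: (480.5+269.1)/2 × 2 = 749.6
  [5.75→7.25]: (269.1+171.4)/2 × 1.5 = 330.375
  Sum = 3206.9875 µg/L·h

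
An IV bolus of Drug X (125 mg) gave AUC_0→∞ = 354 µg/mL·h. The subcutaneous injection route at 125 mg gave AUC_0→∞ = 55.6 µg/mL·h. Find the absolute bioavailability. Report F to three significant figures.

F = (AUC_ev / D_ev) / (AUC_iv / D_iv)
  = (55.6/125) / (354/125)
  = 0.4448 / 2.832 = 0.1571

F = 0.157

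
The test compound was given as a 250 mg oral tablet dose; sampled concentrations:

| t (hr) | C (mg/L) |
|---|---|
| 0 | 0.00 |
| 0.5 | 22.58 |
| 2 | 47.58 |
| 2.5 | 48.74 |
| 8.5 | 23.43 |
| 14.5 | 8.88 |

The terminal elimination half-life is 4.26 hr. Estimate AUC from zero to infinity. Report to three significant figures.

AUC = 450 mg/L·hr

Trapezoidal AUC_0→14.5:
  [0→0.5]: (0.00+22.58)/2 × 0.5 = 5.645
  [0.5→2]: (22.58+47.58)/2 × 1.5 = 52.62
  [2→2.5]: (47.58+48.74)/2 × 0.5 = 24.08
  [2.5→8.5]: (48.74+23.43)/2 × 6 = 216.51
  [8.5→14.5]: (23.43+8.88)/2 × 6 = 96.93
  Sum = 395.785 mg/L·hr
k_e = ln2 / t½ = 0.693147 / 4.26 = 0.1627 hr^-1
Extrapolated tail: C_last / k_e = 8.88 / 0.1627 = 54.579
AUC_0→∞ = 395.785 + 54.579 = 450.364 mg/L·hr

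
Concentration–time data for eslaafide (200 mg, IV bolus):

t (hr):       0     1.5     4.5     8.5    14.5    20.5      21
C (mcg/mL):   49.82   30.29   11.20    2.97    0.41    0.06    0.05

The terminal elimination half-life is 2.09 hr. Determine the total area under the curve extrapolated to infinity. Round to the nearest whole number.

Trapezoidal AUC_0→21:
  [0→1.5]: (49.82+30.29)/2 × 1.5 = 60.0825
  [1.5→4.5]: (30.29+11.20)/2 × 3 = 62.235
  [4.5→8.5]: (11.20+2.97)/2 × 4 = 28.34
  [8.5→14.5]: (2.97+0.41)/2 × 6 = 10.14
  [14.5→20.5]: (0.41+0.06)/2 × 6 = 1.41
  [20.5→21]: (0.06+0.05)/2 × 0.5 = 0.0275
  Sum = 162.235 mcg/mL·hr
k_e = ln2 / t½ = 0.693147 / 2.09 = 0.3316 hr^-1
Extrapolated tail: C_last / k_e = 0.05 / 0.3316 = 0.151
AUC_0→∞ = 162.235 + 0.151 = 162.386 mcg/mL·hr

AUC = 162 mcg/mL·hr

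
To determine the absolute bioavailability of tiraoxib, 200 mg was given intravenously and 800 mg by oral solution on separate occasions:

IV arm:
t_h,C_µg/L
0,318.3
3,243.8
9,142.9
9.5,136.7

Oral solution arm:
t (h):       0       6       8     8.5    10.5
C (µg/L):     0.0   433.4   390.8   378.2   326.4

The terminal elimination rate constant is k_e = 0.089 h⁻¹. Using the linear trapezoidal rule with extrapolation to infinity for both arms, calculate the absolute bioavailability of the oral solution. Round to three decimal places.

Trapezoidal AUC_0→9.5 (IV):
  [0→3]: (318.3+243.8)/2 × 3 = 843.15
  [3→9]: (243.8+142.9)/2 × 6 = 1160.1
  [9→9.5]: (142.9+136.7)/2 × 0.5 = 69.9
  Sum = 2073.15 µg/L·h
IV tail: 136.7/0.089 = 1535.955; AUC_iv,0→∞ = 2073.15 + 1535.955 = 3609.105 µg/L·h
Trapezoidal AUC_0→10.5 (oral solution):
  [0→6]: (0.0+433.4)/2 × 6 = 1300.2
  [6→8]: (433.4+390.8)/2 × 2 = 824.2
  [8→8.5]: (390.8+378.2)/2 × 0.5 = 192.25
  [8.5→10.5]: (378.2+326.4)/2 × 2 = 704.6
  Sum = 3021.25 µg/L·h
oral solution tail: 326.4/0.089 = 3667.416; AUC_ev,0→∞ = 3021.25 + 3667.416 = 6688.666 µg/L·h
F = (AUC_ev/D_ev)/(AUC_iv/D_iv) = (6688.666/800)/(3609.105/200) = 8.3608325/18.045525 = 0.4633

F = 0.463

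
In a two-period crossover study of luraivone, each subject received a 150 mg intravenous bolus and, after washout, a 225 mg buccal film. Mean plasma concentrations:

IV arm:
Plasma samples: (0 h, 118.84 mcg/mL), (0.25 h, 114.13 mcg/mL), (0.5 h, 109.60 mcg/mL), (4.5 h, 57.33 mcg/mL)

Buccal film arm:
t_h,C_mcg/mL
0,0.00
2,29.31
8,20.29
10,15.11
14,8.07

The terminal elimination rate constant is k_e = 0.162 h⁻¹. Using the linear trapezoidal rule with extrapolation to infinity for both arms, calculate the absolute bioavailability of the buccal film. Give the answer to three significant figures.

F = 0.277

Trapezoidal AUC_0→4.5 (IV):
  [0→0.25]: (118.84+114.13)/2 × 0.25 = 29.12125
  [0.25→0.5]: (114.13+109.60)/2 × 0.25 = 27.96625
  [0.5→4.5]: (109.60+57.33)/2 × 4 = 333.86
  Sum = 390.9475 mcg/mL·h
IV tail: 57.33/0.162 = 353.889; AUC_iv,0→∞ = 390.9475 + 353.889 = 744.8365 mcg/mL·h
Trapezoidal AUC_0→14 (buccal film):
  [0→2]: (0.00+29.31)/2 × 2 = 29.31
  [2→8]: (29.31+20.29)/2 × 6 = 148.8
  [8→10]: (20.29+15.11)/2 × 2 = 35.4
  [10→14]: (15.11+8.07)/2 × 4 = 46.36
  Sum = 259.87 mcg/mL·h
buccal film tail: 8.07/0.162 = 49.815; AUC_ev,0→∞ = 259.87 + 49.815 = 309.685 mcg/mL·h
F = (AUC_ev/D_ev)/(AUC_iv/D_iv) = (309.685/225)/(744.8365/150) = 1.37638/4.96558 = 0.2772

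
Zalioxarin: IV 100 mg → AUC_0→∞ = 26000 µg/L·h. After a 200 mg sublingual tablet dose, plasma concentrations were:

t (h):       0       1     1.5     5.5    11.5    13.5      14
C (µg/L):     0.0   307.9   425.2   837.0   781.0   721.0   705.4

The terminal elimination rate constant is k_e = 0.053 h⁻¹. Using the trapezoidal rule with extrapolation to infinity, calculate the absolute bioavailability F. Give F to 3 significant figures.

F = 0.440

Trapezoidal AUC_0→14 (sublingual tablet):
  [0→1]: (0.0+307.9)/2 × 1 = 153.95
  [1→1.5]: (307.9+425.2)/2 × 0.5 = 183.275
  [1.5→5.5]: (425.2+837.0)/2 × 4 = 2524.4
  [5.5→11.5]: (837.0+781.0)/2 × 6 = 4854.0
  [11.5→13.5]: (781.0+721.0)/2 × 2 = 1502.0
  [13.5→14]: (721.0+705.4)/2 × 0.5 = 356.6
  Sum = 9574.225 µg/L·h
Tail: C_last/k_e = 705.4/0.053 = 13309.434
AUC_0→∞ (sublingual tablet) = 9574.225 + 13309.434 = 22883.659 µg/L·h
F = (AUC_ev/D_ev)/(AUC_iv/D_iv) = (22883.659/200)/(26000/100) = 114.418/260 = 0.4401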